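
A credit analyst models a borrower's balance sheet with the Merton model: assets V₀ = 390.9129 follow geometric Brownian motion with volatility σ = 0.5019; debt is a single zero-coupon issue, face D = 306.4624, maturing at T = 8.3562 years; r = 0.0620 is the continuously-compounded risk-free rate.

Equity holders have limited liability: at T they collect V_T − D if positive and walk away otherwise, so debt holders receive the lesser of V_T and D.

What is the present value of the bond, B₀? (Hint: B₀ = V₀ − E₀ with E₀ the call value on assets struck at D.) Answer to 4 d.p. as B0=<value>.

d₁ = [ln(V₀/D) + (r + σ²/2)T] / (σ√T)
   = [ln(390.9129/306.4624) + (0.0620 + 0.5·0.5019²)·8.3562] / (0.5019·√8.3562)
   = [0.243390 + 1.570563] / 1.450847 = 1.250271
d₂ = d₁ − σ√T = 1.250271 − 1.450847 = -0.200576
N(d₁) = 0.894400,  N(d₂) = 0.420515,  e^(−rT) = 0.595661
E₀ = V₀·N(d₁) − D·e^(−rT)·N(d₂)
   = 390.9129·0.894400 − 306.4624·0.595661·0.420515 = 272.868392
B₀ = V₀ − E₀ = 390.9129 − 272.868392 = 118.044508

B0=118.0445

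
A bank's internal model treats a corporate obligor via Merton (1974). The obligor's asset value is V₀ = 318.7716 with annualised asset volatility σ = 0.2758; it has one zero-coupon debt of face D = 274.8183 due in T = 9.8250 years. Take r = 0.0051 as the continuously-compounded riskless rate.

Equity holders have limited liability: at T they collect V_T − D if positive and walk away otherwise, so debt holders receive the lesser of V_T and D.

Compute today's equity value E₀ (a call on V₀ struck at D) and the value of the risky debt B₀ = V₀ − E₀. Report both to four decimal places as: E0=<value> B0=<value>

d₁ = [ln(V₀/D) + (r + σ²/2)T] / (σ√T)
   = [ln(318.7716/274.8183) + (0.0051 + 0.5·0.2758²)·9.8250] / (0.2758·√9.8250)
   = [0.148365 + 0.423780] / 0.864491 = 0.661828
d₂ = d₁ − σ√T = 0.661828 − 0.864491 = -0.202663
N(d₁) = 0.745959,  N(d₂) = 0.419699,  e^(−rT) = 0.951127
E₀ = V₀·N(d₁) − D·e^(−rT)·N(d₂)
   = 318.7716·0.745959 − 274.8183·0.951127·0.419699 = 128.086659
B₀ = V₀ − E₀ = 318.7716 − 128.086659 = 190.684941

E0=128.0867 B0=190.6849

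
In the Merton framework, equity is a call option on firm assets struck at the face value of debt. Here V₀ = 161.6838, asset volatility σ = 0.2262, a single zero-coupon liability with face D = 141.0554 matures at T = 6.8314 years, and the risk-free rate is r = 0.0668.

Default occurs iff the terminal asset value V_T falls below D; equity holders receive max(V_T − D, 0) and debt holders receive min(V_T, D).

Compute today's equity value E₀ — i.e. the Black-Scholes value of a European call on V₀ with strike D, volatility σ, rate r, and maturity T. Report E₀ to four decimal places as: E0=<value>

d₁ = [ln(V₀/D) + (r + σ²/2)T] / (σ√T)
   = [ln(161.6838/141.0554) + (0.0668 + 0.5·0.2262²)·6.8314] / (0.2262·√6.8314)
   = [0.136490 + 0.631107] / 0.591218 = 1.298331
d₂ = d₁ − σ√T = 1.298331 − 0.591218 = 0.707114
N(d₁) = 0.902913,  N(d₂) = 0.760252,  e^(−rT) = 0.633600
E₀ = V₀·N(d₁) − D·e^(−rT)·N(d₂)
   = 161.6838·0.902913 − 141.0554·0.633600·0.760252 = 78.040671

E0=78.0407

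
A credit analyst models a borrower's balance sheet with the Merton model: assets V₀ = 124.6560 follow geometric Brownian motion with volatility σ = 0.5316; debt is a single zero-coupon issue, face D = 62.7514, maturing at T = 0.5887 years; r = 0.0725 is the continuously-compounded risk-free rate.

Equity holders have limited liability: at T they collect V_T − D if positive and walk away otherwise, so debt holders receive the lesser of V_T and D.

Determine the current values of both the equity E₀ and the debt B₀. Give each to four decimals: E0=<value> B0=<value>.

d₁ = [ln(V₀/D) + (r + σ²/2)T] / (σ√T)
   = [ln(124.6560/62.7514) + (0.0725 + 0.5·0.5316²)·0.5887] / (0.5316·√0.5887)
   = [0.686377 + 0.125864] / 0.407880 = 1.991374
d₂ = d₁ − σ√T = 1.991374 − 0.407880 = 1.583494
N(d₁) = 0.976780,  N(d₂) = 0.943346,  e^(−rT) = 0.958217
E₀ = V₀·N(d₁) − D·e^(−rT)·N(d₂)
   = 124.6560·0.976780 − 62.7514·0.958217·0.943346 = 65.038627
B₀ = V₀ − E₀ = 124.6560 − 65.038627 = 59.617373

E0=65.0386 B0=59.6174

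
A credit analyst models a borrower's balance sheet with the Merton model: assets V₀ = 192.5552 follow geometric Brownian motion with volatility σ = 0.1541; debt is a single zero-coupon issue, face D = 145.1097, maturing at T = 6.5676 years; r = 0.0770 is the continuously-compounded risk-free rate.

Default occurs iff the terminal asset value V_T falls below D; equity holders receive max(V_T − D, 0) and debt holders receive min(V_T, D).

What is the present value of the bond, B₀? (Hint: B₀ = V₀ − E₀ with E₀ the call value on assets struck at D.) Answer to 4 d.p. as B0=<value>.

d₁ = [ln(V₀/D) + (r + σ²/2)T] / (σ√T)
   = [ln(192.5552/145.1097) + (0.0770 + 0.5·0.1541²)·6.5676] / (0.1541·√6.5676)
   = [0.282893 + 0.583685] / 0.394917 = 2.194328
d₂ = d₁ − σ√T = 2.194328 − 0.394917 = 1.799411
N(d₁) = 0.985894,  N(d₂) = 0.964023,  e^(−rT) = 0.603080
E₀ = V₀·N(d₁) − D·e^(−rT)·N(d₂)
   = 192.5552·0.985894 − 145.1097·0.603080·0.964023 = 105.474689
B₀ = V₀ − E₀ = 192.5552 − 105.474689 = 87.080511

B0=87.0805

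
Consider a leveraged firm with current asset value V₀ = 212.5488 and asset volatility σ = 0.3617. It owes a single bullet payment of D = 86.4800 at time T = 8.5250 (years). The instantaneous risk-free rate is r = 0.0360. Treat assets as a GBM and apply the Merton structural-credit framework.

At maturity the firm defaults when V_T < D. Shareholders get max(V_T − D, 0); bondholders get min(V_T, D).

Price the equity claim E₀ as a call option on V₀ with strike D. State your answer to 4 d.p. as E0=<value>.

E0=155.9914

d₁ = [ln(V₀/D) + (r + σ²/2)T] / (σ√T)
   = [ln(212.5488/86.4800) + (0.0360 + 0.5·0.3617²)·8.5250] / (0.3617·√8.5250)
   = [0.899258 + 0.864550] / 1.056077 = 1.670151
d₂ = d₁ − σ√T = 1.670151 − 1.056077 = 0.614073
N(d₁) = 0.952555,  N(d₂) = 0.730417,  e^(−rT) = 0.735724
E₀ = V₀·N(d₁) − D·e^(−rT)·N(d₂)
   = 212.5488·0.952555 − 86.4800·0.735724·0.730417 = 155.991403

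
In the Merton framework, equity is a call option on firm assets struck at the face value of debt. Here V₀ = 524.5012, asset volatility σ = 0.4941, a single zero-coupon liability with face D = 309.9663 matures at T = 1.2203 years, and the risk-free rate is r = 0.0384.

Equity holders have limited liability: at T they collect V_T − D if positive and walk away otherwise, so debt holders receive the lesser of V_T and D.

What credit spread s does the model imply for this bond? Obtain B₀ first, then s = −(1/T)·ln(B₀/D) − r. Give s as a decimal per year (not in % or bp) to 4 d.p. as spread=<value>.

d₁ = [ln(V₀/D) + (r + σ²/2)T] / (σ√T)
   = [ln(524.5012/309.9663) + (0.0384 + 0.5·0.4941²)·1.2203] / (0.4941·√1.2203)
   = [0.525984 + 0.195818] / 0.545818 = 1.322422
d₂ = d₁ − σ√T = 1.322422 − 0.545818 = 0.776604
N(d₁) = 0.906986,  N(d₂) = 0.781304,  e^(−rT) = 0.954221
E₀ = V₀·N(d₁) − D·e^(−rT)·N(d₂)
   = 524.5012·0.906986 − 309.9663·0.954221·0.781304 = 244.624078
B₀ = V₀ − E₀ = 524.5012 − 244.624078 = 279.877122
spread = −(1/T)·ln(B₀/D) − r = −(1/1.2203)·ln(279.877122/309.9663) − 0.0384 = 0.04527854

spread=0.0453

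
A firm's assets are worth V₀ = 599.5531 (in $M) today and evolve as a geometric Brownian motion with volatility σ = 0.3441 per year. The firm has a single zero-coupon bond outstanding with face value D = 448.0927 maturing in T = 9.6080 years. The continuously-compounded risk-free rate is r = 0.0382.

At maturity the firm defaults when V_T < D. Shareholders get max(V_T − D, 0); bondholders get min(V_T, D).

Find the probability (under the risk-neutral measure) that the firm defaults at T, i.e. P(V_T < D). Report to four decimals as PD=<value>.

PD=0.4666

d₁ = [ln(V₀/D) + (r + σ²/2)T] / (σ√T)
   = [ln(599.5531/448.0927) + (0.0382 + 0.5·0.3441²)·9.6080] / (0.3441·√9.6080)
   = [0.291184 + 0.935842] / 1.066599 = 1.150411
d₂ = d₁ − σ√T = 1.150411 − 1.066599 = 0.083812
risk-neutral PD = N(−d₂) = N(-0.083812) = 0.466603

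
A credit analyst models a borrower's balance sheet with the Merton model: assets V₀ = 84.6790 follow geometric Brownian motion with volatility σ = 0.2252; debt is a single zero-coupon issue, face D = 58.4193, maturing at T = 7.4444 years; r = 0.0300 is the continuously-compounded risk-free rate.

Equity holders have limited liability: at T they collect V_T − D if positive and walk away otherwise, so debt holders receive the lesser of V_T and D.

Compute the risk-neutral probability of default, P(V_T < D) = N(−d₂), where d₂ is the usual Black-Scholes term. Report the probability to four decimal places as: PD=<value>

d₁ = [ln(V₀/D) + (r + σ²/2)T] / (σ√T)
   = [ln(84.6790/58.4193) + (0.0300 + 0.5·0.2252²)·7.4444] / (0.2252·√7.4444)
   = [0.371221 + 0.412104] / 0.614445 = 1.274849
d₂ = d₁ − σ√T = 1.274849 − 0.614445 = 0.660403
risk-neutral PD = N(−d₂) = N(-0.660403) = 0.254497

PD=0.2545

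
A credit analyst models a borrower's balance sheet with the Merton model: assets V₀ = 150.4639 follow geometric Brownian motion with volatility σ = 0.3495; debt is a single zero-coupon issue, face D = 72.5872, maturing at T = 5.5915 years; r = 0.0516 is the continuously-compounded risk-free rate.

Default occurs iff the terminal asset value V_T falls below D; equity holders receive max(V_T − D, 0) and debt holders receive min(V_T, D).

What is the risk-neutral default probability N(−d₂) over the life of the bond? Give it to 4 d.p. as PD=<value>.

PD=0.2067

d₁ = [ln(V₀/D) + (r + σ²/2)T] / (σ√T)
   = [ln(150.4639/72.5872) + (0.0516 + 0.5·0.3495²)·5.5915] / (0.3495·√5.5915)
   = [0.728935 + 0.630023] / 0.826440 = 1.644351
d₂ = d₁ − σ√T = 1.644351 − 0.826440 = 0.817911
risk-neutral PD = N(−d₂) = N(-0.817911) = 0.206704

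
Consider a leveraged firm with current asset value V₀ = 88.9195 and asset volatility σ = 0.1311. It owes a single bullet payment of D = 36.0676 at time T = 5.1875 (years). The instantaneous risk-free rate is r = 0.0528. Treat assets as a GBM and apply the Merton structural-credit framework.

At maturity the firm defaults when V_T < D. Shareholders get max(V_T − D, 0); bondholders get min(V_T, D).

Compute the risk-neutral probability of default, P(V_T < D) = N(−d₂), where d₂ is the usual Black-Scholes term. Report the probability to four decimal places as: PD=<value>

PD=0.0001

d₁ = [ln(V₀/D) + (r + σ²/2)T] / (σ√T)
   = [ln(88.9195/36.0676) + (0.0528 + 0.5·0.1311²)·5.1875] / (0.1311·√5.1875)
   = [0.902337 + 0.318479] / 0.298594 = 4.088541
d₂ = d₁ − σ√T = 4.088541 − 0.298594 = 3.789947
risk-neutral PD = N(−d₂) = N(-3.789947) = 0.000075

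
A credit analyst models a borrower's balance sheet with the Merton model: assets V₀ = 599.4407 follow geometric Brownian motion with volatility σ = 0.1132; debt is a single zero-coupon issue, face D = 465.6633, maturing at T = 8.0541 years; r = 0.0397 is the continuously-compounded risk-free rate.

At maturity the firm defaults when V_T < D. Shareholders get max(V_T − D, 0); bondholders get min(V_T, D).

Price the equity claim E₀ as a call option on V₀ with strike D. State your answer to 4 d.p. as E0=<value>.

E0=263.3571

d₁ = [ln(V₀/D) + (r + σ²/2)T] / (σ√T)
   = [ln(599.4407/465.6633) + (0.0397 + 0.5·0.1132²)·8.0541] / (0.1132·√8.0541)
   = [0.252534 + 0.371351] / 0.321259 = 1.942003
d₂ = d₁ − σ√T = 1.942003 − 0.321259 = 1.620745
N(d₁) = 0.973932,  N(d₂) = 0.947464,  e^(−rT) = 0.726332
E₀ = V₀·N(d₁) − D·e^(−rT)·N(d₂)
   = 599.4407·0.973932 − 465.6633·0.726332·0.947464 = 263.357140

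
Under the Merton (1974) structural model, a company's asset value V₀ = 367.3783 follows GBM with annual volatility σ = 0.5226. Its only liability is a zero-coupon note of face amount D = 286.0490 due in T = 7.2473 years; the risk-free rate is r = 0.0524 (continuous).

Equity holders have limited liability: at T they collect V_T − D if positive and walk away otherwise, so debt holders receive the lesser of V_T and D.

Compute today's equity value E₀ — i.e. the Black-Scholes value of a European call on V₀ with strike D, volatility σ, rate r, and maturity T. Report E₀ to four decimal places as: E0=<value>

E0=243.4307

d₁ = [ln(V₀/D) + (r + σ²/2)T] / (σ√T)
   = [ln(367.3783/286.0490) + (0.0524 + 0.5·0.5226²)·7.2473] / (0.5226·√7.2473)
   = [0.250229 + 1.369416] / 1.406882 = 1.151231
d₂ = d₁ − σ√T = 1.151231 − 1.406882 = -0.255651
N(d₁) = 0.875181,  N(d₂) = 0.399110,  e^(−rT) = 0.684027
E₀ = V₀·N(d₁) − D·e^(−rT)·N(d₂)
   = 367.3783·0.875181 − 286.0490·0.684027·0.399110 = 243.430679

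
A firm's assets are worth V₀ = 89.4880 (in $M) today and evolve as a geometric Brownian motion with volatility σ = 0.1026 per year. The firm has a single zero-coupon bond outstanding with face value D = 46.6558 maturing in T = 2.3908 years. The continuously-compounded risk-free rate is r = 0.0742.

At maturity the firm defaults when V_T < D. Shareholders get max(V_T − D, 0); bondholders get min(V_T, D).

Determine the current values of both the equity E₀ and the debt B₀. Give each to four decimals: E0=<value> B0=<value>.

E0=50.4162 B0=39.0718

d₁ = [ln(V₀/D) + (r + σ²/2)T] / (σ√T)
   = [ln(89.4880/46.6558) + (0.0742 + 0.5·0.1026²)·2.3908] / (0.1026·√2.3908)
   = [0.651307 + 0.189981] / 0.158642 = 5.303052
d₂ = d₁ − σ√T = 5.303052 − 0.158642 = 5.144410
N(d₁) = 1.000000,  N(d₂) = 1.000000,  e^(−rT) = 0.837447
E₀ = V₀·N(d₁) − D·e^(−rT)·N(d₂)
   = 89.4880·1.000000 − 46.6558·0.837447·1.000000 = 50.416243
B₀ = V₀ − E₀ = 89.4880 − 50.416243 = 39.071757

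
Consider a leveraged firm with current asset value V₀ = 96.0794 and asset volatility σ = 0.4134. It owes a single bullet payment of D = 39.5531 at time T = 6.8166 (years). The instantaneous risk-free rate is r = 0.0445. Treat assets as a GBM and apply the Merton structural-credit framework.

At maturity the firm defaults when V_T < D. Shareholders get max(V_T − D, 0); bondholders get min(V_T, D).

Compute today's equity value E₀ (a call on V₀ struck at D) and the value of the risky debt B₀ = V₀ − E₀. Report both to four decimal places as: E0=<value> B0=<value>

E0=70.4197 B0=25.6597

d₁ = [ln(V₀/D) + (r + σ²/2)T] / (σ√T)
   = [ln(96.0794/39.5531) + (0.0445 + 0.5·0.4134²)·6.8166] / (0.4134·√6.8166)
   = [0.887531 + 0.885816] / 1.079330 = 1.643006
d₂ = d₁ − σ√T = 1.643006 − 1.079330 = 0.563676
N(d₁) = 0.949809,  N(d₂) = 0.713513,  e^(−rT) = 0.738349
E₀ = V₀·N(d₁) − D·e^(−rT)·N(d₂)
   = 96.0794·0.949809 − 39.5531·0.738349·0.713513 = 70.419679
B₀ = V₀ − E₀ = 96.0794 − 70.419679 = 25.659721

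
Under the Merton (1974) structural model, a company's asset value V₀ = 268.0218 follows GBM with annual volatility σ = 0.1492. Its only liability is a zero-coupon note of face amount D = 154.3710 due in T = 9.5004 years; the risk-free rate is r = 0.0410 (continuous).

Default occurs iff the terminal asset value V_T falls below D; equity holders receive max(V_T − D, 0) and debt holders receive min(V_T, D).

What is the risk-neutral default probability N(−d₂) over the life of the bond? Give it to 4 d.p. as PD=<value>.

d₁ = [ln(V₀/D) + (r + σ²/2)T] / (σ√T)
   = [ln(268.0218/154.3710) + (0.0410 + 0.5·0.1492²)·9.5004] / (0.1492·√9.5004)
   = [0.551710 + 0.495259] / 0.459875 = 2.276637
d₂ = d₁ − σ√T = 2.276637 − 0.459875 = 1.816762
risk-neutral PD = N(−d₂) = N(-1.816762) = 0.034627

PD=0.0346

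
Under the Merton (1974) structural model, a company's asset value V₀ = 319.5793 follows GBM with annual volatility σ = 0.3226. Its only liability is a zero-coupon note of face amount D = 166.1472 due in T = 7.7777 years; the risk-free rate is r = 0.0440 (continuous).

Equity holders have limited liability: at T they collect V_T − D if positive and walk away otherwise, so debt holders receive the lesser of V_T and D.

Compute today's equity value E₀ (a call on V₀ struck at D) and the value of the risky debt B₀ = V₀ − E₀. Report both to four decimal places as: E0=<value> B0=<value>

d₁ = [ln(V₀/D) + (r + σ²/2)T] / (σ√T)
   = [ln(319.5793/166.1472) + (0.0440 + 0.5·0.3226²)·7.7777] / (0.3226·√7.7777)
   = [0.654131 + 0.746934] / 0.899684 = 1.557287
d₂ = d₁ − σ√T = 1.557287 − 0.899684 = 0.657603
N(d₁) = 0.940299,  N(d₂) = 0.744603,  e^(−rT) = 0.710193
E₀ = V₀·N(d₁) − D·e^(−rT)·N(d₂)
   = 319.5793·0.940299 − 166.1472·0.710193·0.744603 = 212.639411
B₀ = V₀ − E₀ = 319.5793 − 212.639411 = 106.939889

E0=212.6394 B0=106.9399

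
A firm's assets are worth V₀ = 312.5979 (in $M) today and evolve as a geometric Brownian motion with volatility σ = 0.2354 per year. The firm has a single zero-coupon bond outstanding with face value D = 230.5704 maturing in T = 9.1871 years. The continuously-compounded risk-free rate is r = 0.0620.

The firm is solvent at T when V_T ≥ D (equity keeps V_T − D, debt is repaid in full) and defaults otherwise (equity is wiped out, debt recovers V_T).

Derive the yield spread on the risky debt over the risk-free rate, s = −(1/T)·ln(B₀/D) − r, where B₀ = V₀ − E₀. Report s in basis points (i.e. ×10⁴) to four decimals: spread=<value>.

d₁ = [ln(V₀/D) + (r + σ²/2)T] / (σ√T)
   = [ln(312.5979/230.5704) + (0.0620 + 0.5·0.2354²)·9.1871] / (0.2354·√9.1871)
   = [0.304361 + 0.824143] / 0.713503 = 1.581640
d₂ = d₁ − σ√T = 1.581640 − 0.713503 = 0.868138
N(d₁) = 0.943134,  N(d₂) = 0.807340,  e^(−rT) = 0.565752
E₀ = V₀·N(d₁) − D·e^(−rT)·N(d₂)
   = 312.5979·0.943134 − 230.5704·0.565752·0.807340 = 189.507767
B₀ = V₀ − E₀ = 312.5979 − 189.507767 = 123.090133
spread = −(1/T)·ln(B₀/D) − r = −(1/9.1871)·ln(123.090133/230.5704) − 0.0620 = 0.00631746
in basis points: 0.00631746 × 10⁴ = 63.1746 bp

spread=63.1746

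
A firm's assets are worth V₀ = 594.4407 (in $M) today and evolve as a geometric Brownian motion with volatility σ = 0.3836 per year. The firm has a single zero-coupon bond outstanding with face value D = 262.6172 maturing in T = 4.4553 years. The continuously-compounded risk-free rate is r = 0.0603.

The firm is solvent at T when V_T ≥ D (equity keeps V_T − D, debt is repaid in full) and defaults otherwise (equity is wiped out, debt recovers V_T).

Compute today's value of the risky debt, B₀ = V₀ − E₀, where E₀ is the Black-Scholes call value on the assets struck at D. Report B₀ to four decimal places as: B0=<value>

d₁ = [ln(V₀/D) + (r + σ²/2)T] / (σ√T)
   = [ln(594.4407/262.6172) + (0.0603 + 0.5·0.3836²)·4.4553] / (0.3836·√4.4553)
   = [0.816924 + 0.596451] / 0.809687 = 1.745582
d₂ = d₁ − σ√T = 1.745582 − 0.809687 = 0.935895
N(d₁) = 0.959558,  N(d₂) = 0.825336,  e^(−rT) = 0.764407
E₀ = V₀·N(d₁) − D·e^(−rT)·N(d₂)
   = 594.4407·0.959558 − 262.6172·0.764407·0.825336 = 404.717055
B₀ = V₀ − E₀ = 594.4407 − 404.717055 = 189.723645

B0=189.7236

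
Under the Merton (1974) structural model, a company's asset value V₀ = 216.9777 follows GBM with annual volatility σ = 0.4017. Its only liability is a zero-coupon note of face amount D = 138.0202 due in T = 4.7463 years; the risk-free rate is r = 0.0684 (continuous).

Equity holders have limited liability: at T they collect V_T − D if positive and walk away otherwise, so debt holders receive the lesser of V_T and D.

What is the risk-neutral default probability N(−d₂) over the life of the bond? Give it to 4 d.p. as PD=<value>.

PD=0.3262

d₁ = [ln(V₀/D) + (r + σ²/2)T] / (σ√T)
   = [ln(216.9777/138.0202) + (0.0684 + 0.5·0.4017²)·4.7463] / (0.4017·√4.7463)
   = [0.452395 + 0.707585] / 0.875144 = 1.325473
d₂ = d₁ − σ√T = 1.325473 − 0.875144 = 0.450330
risk-neutral PD = N(−d₂) = N(-0.450330) = 0.326236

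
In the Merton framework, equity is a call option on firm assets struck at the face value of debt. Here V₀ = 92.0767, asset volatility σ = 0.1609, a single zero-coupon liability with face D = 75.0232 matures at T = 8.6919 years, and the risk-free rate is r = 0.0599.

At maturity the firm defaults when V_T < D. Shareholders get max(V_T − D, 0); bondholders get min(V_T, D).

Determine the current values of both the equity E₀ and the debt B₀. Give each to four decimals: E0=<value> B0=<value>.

E0=48.3185 B0=43.7582

d₁ = [ln(V₀/D) + (r + σ²/2)T] / (σ√T)
   = [ln(92.0767/75.0232) + (0.0599 + 0.5·0.1609²)·8.6919] / (0.1609·√8.6919)
   = [0.204825 + 0.633156] / 0.474366 = 1.766529
d₂ = d₁ − σ√T = 1.766529 − 0.474366 = 1.292163
N(d₁) = 0.961346,  N(d₂) = 0.901850,  e^(−rT) = 0.594137
E₀ = V₀·N(d₁) − D·e^(−rT)·N(d₂)
   = 92.0767·0.961346 − 75.0232·0.594137·0.901850 = 48.318485
B₀ = V₀ − E₀ = 92.0767 − 48.318485 = 43.758215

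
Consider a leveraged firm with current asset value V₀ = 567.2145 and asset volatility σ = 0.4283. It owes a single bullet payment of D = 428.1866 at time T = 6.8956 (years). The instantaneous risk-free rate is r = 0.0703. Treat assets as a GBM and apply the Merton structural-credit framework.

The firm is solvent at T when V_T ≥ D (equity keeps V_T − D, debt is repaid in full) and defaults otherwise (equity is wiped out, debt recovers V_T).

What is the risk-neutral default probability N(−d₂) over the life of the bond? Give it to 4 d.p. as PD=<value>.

PD=0.4528

d₁ = [ln(V₀/D) + (r + σ²/2)T] / (σ√T)
   = [ln(567.2145/428.1866) + (0.0703 + 0.5·0.4283²)·6.8956] / (0.4283·√6.8956)
   = [0.281178 + 1.117228] / 1.124693 = 1.243367
d₂ = d₁ − σ√T = 1.243367 − 1.124693 = 0.118674
risk-neutral PD = N(−d₂) = N(-0.118674) = 0.452767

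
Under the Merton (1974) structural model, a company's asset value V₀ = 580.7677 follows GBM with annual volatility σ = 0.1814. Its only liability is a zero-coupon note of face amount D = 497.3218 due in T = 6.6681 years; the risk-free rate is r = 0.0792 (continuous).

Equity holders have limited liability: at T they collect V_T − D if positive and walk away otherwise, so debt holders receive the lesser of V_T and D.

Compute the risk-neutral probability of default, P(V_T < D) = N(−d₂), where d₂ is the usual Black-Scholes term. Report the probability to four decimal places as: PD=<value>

d₁ = [ln(V₀/D) + (r + σ²/2)T] / (σ√T)
   = [ln(580.7677/497.3218) + (0.0792 + 0.5·0.1814²)·6.6681] / (0.1814·√6.6681)
   = [0.155114 + 0.637824] / 0.468423 = 1.692780
d₂ = d₁ − σ√T = 1.692780 − 0.468423 = 1.224357
risk-neutral PD = N(−d₂) = N(-1.224357) = 0.110409

PD=0.1104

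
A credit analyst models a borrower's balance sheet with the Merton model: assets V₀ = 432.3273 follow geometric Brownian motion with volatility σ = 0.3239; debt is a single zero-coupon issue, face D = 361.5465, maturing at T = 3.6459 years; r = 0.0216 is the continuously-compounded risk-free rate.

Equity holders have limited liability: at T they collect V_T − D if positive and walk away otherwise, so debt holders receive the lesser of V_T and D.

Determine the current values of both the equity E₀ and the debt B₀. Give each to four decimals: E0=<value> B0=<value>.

E0=149.8058 B0=282.5215

d₁ = [ln(V₀/D) + (r + σ²/2)T] / (σ√T)
   = [ln(432.3273/361.5465) + (0.0216 + 0.5·0.3239²)·3.6459] / (0.3239·√3.6459)
   = [0.178792 + 0.269999] / 0.618462 = 0.725657
d₂ = d₁ − σ√T = 0.725657 − 0.618462 = 0.107195
N(d₁) = 0.765975,  N(d₂) = 0.542683,  e^(−rT) = 0.924270
E₀ = V₀·N(d₁) − D·e^(−rT)·N(d₂)
   = 432.3273·0.765975 − 361.5465·0.924270·0.542683 = 149.805757
B₀ = V₀ − E₀ = 432.3273 − 149.805757 = 282.521543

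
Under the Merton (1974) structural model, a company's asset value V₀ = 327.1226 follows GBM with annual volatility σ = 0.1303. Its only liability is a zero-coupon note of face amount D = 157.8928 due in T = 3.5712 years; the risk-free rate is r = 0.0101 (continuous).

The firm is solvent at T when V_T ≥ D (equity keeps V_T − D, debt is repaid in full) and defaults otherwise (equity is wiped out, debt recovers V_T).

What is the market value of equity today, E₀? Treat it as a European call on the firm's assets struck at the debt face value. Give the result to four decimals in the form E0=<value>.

E0=174.8377

d₁ = [ln(V₀/D) + (r + σ²/2)T] / (σ√T)
   = [ln(327.1226/157.8928) + (0.0101 + 0.5·0.1303²)·3.5712] / (0.1303·√3.5712)
   = [0.728419 + 0.066385] / 0.246236 = 3.227814
d₂ = d₁ − σ√T = 3.227814 − 0.246236 = 2.981578
N(d₁) = 0.999376,  N(d₂) = 0.998566,  e^(−rT) = 0.964574
E₀ = V₀·N(d₁) − D·e^(−rT)·N(d₂)
   = 327.1226·0.999376 − 157.8928·0.964574·0.998566 = 174.837716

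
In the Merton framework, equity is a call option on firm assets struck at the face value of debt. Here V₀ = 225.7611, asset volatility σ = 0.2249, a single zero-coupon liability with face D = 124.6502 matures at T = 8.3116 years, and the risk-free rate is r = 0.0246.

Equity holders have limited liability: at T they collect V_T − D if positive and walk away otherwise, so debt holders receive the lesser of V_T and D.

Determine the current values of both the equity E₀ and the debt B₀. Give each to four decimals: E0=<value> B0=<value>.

d₁ = [ln(V₀/D) + (r + σ²/2)T] / (σ√T)
   = [ln(225.7611/124.6502) + (0.0246 + 0.5·0.2249²)·8.3116] / (0.2249·√8.3116)
   = [0.593966 + 0.414666] / 0.648383 = 1.555610
d₂ = d₁ − σ√T = 1.555610 − 0.648383 = 0.907227
N(d₁) = 0.940100,  N(d₂) = 0.817857,  e^(−rT) = 0.815083
E₀ = V₀·N(d₁) − D·e^(−rT)·N(d₂)
   = 225.7611·0.940100 − 124.6502·0.815083·0.817857 = 129.143478
B₀ = V₀ − E₀ = 225.7611 − 129.143478 = 96.617622

E0=129.1435 B0=96.6176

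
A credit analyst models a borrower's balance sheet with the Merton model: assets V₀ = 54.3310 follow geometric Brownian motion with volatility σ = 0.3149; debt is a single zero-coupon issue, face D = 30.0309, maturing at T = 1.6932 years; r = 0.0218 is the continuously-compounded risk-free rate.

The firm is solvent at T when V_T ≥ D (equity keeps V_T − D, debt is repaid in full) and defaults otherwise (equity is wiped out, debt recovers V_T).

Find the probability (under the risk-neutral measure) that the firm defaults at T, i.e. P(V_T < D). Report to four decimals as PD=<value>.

PD=0.0914

d₁ = [ln(V₀/D) + (r + σ²/2)T] / (σ√T)
   = [ln(54.3310/30.0309) + (0.0218 + 0.5·0.3149²)·1.6932] / (0.3149·√1.6932)
   = [0.592868 + 0.120862] / 0.409757 = 1.741837
d₂ = d₁ − σ√T = 1.741837 − 0.409757 = 1.332079
risk-neutral PD = N(−d₂) = N(-1.332079) = 0.091417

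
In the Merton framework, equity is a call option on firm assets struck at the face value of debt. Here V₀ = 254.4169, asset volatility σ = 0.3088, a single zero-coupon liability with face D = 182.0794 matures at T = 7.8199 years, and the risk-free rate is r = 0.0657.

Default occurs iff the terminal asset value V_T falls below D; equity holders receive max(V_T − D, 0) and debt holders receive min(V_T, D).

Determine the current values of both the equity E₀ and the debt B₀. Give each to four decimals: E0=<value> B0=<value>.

d₁ = [ln(V₀/D) + (r + σ²/2)T] / (σ√T)
   = [ln(254.4169/182.0794) + (0.0657 + 0.5·0.3088²)·7.8199] / (0.3088·√7.8199)
   = [0.334531 + 0.886610] / 0.863531 = 1.414126
d₂ = d₁ − σ√T = 1.414126 − 0.863531 = 0.550595
N(d₁) = 0.921338,  N(d₂) = 0.709044,  e^(−rT) = 0.598238
E₀ = V₀·N(d₁) − D·e^(−rT)·N(d₂)
   = 254.4169·0.921338 − 182.0794·0.598238·0.709044 = 157.169961
B₀ = V₀ − E₀ = 254.4169 − 157.169961 = 97.246939

E0=157.1700 B0=97.2469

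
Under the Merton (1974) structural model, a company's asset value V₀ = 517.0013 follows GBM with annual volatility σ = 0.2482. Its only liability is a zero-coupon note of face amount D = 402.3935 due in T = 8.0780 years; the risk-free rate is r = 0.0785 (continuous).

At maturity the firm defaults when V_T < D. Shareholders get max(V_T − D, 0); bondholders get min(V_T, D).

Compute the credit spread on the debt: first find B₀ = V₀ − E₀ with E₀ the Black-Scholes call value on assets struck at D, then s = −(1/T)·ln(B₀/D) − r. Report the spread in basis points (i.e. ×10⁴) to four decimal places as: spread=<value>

d₁ = [ln(V₀/D) + (r + σ²/2)T] / (σ√T)
   = [ln(517.0013/402.3935) + (0.0785 + 0.5·0.2482²)·8.0780] / (0.2482·√8.0780)
   = [0.250615 + 0.882938] / 0.705430 = 1.606898
d₂ = d₁ − σ√T = 1.606898 − 0.705430 = 0.901468
N(d₁) = 0.945962,  N(d₂) = 0.816330,  e^(−rT) = 0.530400
E₀ = V₀·N(d₁) − D·e^(−rT)·N(d₂)
   = 517.0013·0.945962 − 402.3935·0.530400·0.816330 = 314.834261
B₀ = V₀ − E₀ = 517.0013 − 314.834261 = 202.167039
spread = −(1/T)·ln(B₀/D) − r = −(1/8.0780)·ln(202.167039/402.3935) − 0.0785 = 0.00671121
in basis points: 0.00671121 × 10⁴ = 67.1121 bp

spread=67.1121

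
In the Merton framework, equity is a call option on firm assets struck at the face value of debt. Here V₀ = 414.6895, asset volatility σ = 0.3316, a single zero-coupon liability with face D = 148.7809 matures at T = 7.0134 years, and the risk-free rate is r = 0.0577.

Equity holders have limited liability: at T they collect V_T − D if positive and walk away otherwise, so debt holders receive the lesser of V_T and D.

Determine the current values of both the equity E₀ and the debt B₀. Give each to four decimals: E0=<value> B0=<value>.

d₁ = [ln(V₀/D) + (r + σ²/2)T] / (σ√T)
   = [ln(414.6895/148.7809) + (0.0577 + 0.5·0.3316²)·7.0134] / (0.3316·√7.0134)
   = [1.025055 + 0.790265] / 0.878170 = 2.067161
d₂ = d₁ − σ√T = 2.067161 − 0.878170 = 1.188991
N(d₁) = 0.980641,  N(d₂) = 0.882778,  e^(−rT) = 0.667195
E₀ = V₀·N(d₁) − D·e^(−rT)·N(d₂)
   = 414.6895·0.980641 − 148.7809·0.667195·0.882778 = 319.031586
B₀ = V₀ − E₀ = 414.6895 − 319.031586 = 95.657914

E0=319.0316 B0=95.6579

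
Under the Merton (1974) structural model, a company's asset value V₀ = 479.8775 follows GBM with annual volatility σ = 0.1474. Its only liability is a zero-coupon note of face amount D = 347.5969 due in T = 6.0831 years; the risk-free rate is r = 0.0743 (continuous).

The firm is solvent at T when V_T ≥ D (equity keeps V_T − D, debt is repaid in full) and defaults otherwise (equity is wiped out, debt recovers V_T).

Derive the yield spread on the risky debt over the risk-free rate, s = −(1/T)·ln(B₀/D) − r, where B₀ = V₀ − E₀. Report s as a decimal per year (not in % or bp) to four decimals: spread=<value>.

d₁ = [ln(V₀/D) + (r + σ²/2)T] / (σ√T)
   = [ln(479.8775/347.5969) + (0.0743 + 0.5·0.1474²)·6.0831] / (0.1474·√6.0831)
   = [0.322487 + 0.518057] / 0.363546 = 2.312069
d₂ = d₁ − σ√T = 2.312069 − 0.363546 = 1.948523
N(d₁) = 0.989613,  N(d₂) = 0.974324,  e^(−rT) = 0.636371
E₀ = V₀·N(d₁) − D·e^(−rT)·N(d₂)
   = 479.8775·0.989613 − 347.5969·0.636371·0.974324 = 259.372220
B₀ = V₀ − E₀ = 479.8775 − 259.372220 = 220.505280
spread = −(1/T)·ln(B₀/D) − r = −(1/6.0831)·ln(220.505280/347.5969) − 0.0743 = 0.00051742

spread=0.0005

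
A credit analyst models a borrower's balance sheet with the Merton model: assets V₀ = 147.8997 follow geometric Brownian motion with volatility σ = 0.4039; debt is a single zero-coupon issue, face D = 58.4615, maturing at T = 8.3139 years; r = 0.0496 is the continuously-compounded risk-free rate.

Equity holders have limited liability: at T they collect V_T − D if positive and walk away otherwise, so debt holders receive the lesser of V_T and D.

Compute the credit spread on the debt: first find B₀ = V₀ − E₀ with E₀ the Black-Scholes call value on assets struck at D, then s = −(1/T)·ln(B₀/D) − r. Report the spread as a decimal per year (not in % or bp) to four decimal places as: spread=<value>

d₁ = [ln(V₀/D) + (r + σ²/2)T] / (σ√T)
   = [ln(147.8997/58.4615) + (0.0496 + 0.5·0.4039²)·8.3139] / (0.4039·√8.3139)
   = [0.928166 + 1.090514] / 1.164599 = 1.733370
d₂ = d₁ − σ√T = 1.733370 − 1.164599 = 0.568771
N(d₁) = 0.958485,  N(d₂) = 0.715244,  e^(−rT) = 0.662080
E₀ = V₀·N(d₁) − D·e^(−rT)·N(d₂)
   = 147.8997·0.958485 − 58.4615·0.662080·0.715244 = 114.075280
B₀ = V₀ − E₀ = 147.8997 − 114.075280 = 33.824420
spread = −(1/T)·ln(B₀/D) − r = −(1/8.3139)·ln(33.824420/58.4615) − 0.0496 = 0.01621573

spread=0.0162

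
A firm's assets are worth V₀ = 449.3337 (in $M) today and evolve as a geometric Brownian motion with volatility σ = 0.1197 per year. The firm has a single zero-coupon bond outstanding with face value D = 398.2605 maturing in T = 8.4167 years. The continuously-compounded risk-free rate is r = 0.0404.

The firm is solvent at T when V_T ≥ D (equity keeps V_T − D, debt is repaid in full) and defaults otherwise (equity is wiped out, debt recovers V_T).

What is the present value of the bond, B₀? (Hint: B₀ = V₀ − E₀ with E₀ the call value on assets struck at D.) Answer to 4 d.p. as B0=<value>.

d₁ = [ln(V₀/D) + (r + σ²/2)T] / (σ√T)
   = [ln(449.3337/398.2605) + (0.0404 + 0.5·0.1197²)·8.4167] / (0.1197·√8.4167)
   = [0.120660 + 0.400332] / 0.347268 = 1.500258
d₂ = d₁ − σ√T = 1.500258 − 0.347268 = 1.152989
N(d₁) = 0.933226,  N(d₂) = 0.875543,  e^(−rT) = 0.711746
E₀ = V₀·N(d₁) − D·e^(−rT)·N(d₂)
   = 449.3337·0.933226 − 398.2605·0.711746·0.875543 = 171.148497
B₀ = V₀ − E₀ = 449.3337 − 171.148497 = 278.185203

B0=278.1852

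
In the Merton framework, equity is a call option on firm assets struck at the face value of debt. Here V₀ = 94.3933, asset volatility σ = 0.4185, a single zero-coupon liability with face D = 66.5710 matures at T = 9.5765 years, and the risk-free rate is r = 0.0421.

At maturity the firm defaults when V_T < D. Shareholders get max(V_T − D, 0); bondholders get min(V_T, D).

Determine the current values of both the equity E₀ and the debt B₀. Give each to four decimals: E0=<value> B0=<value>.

d₁ = [ln(V₀/D) + (r + σ²/2)T] / (σ√T)
   = [ln(94.3933/66.5710) + (0.0421 + 0.5·0.4185²)·9.5765] / (0.4185·√9.5765)
   = [0.349201 + 1.241796] / 1.295087 = 1.228486
d₂ = d₁ − σ√T = 1.228486 − 1.295087 = -0.066600
N(d₁) = 0.890368,  N(d₂) = 0.473450,  e^(−rT) = 0.668198
E₀ = V₀·N(d₁) − D·e^(−rT)·N(d₂)
   = 94.3933·0.890368 − 66.5710·0.668198·0.473450 = 62.984464
B₀ = V₀ − E₀ = 94.3933 − 62.984464 = 31.408836

E0=62.9845 B0=31.4088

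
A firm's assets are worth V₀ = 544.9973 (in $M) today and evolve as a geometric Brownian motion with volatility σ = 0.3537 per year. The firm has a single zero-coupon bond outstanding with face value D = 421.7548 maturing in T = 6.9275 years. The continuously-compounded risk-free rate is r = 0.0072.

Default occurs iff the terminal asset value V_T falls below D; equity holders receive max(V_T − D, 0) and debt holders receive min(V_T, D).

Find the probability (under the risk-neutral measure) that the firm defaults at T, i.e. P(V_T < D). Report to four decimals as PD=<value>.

d₁ = [ln(V₀/D) + (r + σ²/2)T] / (σ√T)
   = [ln(544.9973/421.7548) + (0.0072 + 0.5·0.3537²)·6.9275] / (0.3537·√6.9275)
   = [0.256357 + 0.483206] / 0.930944 = 0.794423
d₂ = d₁ − σ√T = 0.794423 − 0.930944 = -0.136521
risk-neutral PD = N(−d₂) = N(0.136521) = 0.554295

PD=0.5543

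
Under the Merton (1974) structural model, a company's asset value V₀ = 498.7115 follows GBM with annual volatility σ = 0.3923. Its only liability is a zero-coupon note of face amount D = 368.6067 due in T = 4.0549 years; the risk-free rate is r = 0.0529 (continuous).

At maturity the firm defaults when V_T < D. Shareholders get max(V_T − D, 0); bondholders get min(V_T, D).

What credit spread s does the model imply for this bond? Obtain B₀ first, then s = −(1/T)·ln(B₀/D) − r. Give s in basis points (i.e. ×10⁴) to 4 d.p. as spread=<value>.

d₁ = [ln(V₀/D) + (r + σ²/2)T] / (σ√T)
   = [ln(498.7115/368.6067) + (0.0529 + 0.5·0.3923²)·4.0549] / (0.3923·√4.0549)
   = [0.302298 + 0.526527] / 0.789966 = 1.049191
d₂ = d₁ − σ√T = 1.049191 − 0.789966 = 0.259225
N(d₁) = 0.852955,  N(d₂) = 0.602269,  e^(−rT) = 0.806941
E₀ = V₀·N(d₁) − D·e^(−rT)·N(d₂)
   = 498.7115·0.852955 − 368.6067·0.806941·0.602269 = 246.237048
B₀ = V₀ − E₀ = 498.7115 − 246.237048 = 252.474452
spread = −(1/T)·ln(B₀/D) − r = −(1/4.0549)·ln(252.474452/368.6067) − 0.0529 = 0.04042417
in basis points: 0.04042417 × 10⁴ = 404.2417 bp

spread=404.2417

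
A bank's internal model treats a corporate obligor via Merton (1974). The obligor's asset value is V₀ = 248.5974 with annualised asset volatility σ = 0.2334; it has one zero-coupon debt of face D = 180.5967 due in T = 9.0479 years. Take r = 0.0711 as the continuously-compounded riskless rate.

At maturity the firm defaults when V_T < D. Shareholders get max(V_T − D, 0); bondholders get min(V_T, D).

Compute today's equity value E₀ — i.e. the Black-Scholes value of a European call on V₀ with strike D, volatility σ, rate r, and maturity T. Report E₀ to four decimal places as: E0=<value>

E0=157.7155

d₁ = [ln(V₀/D) + (r + σ²/2)T] / (σ√T)
   = [ln(248.5974/180.5967) + (0.0711 + 0.5·0.2334²)·9.0479] / (0.2334·√9.0479)
   = [0.319568 + 0.889750] / 0.702061 = 1.722527
d₂ = d₁ − σ√T = 1.722527 − 0.702061 = 1.020466
N(d₁) = 0.957513,  N(d₂) = 0.846246,  e^(−rT) = 0.525552
E₀ = V₀·N(d₁) − D·e^(−rT)·N(d₂)
   = 248.5974·0.957513 − 180.5967·0.525552·0.846246 = 157.715457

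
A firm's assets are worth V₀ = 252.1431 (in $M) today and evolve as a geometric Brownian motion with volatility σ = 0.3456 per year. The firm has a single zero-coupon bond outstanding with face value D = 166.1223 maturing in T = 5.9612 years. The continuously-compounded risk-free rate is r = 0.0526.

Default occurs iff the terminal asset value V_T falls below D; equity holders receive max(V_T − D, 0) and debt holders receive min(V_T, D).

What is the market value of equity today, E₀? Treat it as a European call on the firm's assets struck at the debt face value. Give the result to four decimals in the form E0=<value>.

E0=145.6807

d₁ = [ln(V₀/D) + (r + σ²/2)T] / (σ√T)
   = [ln(252.1431/166.1223) + (0.0526 + 0.5·0.3456²)·5.9612] / (0.3456·√5.9612)
   = [0.417273 + 0.669560] / 0.843802 = 1.288018
d₂ = d₁ − σ√T = 1.288018 − 0.843802 = 0.444216
N(d₁) = 0.901130,  N(d₂) = 0.671557,  e^(−rT) = 0.730841
E₀ = V₀·N(d₁) − D·e^(−rT)·N(d₂)
   = 252.1431·0.901130 − 166.1223·0.730841·0.671557 = 145.680704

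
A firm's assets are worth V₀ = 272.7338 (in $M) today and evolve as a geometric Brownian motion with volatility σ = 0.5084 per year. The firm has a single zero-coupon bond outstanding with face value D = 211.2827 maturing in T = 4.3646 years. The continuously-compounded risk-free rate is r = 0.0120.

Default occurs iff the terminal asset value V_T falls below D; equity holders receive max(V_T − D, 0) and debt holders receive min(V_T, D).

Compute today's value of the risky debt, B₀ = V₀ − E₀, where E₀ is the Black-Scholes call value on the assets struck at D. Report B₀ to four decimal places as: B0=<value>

d₁ = [ln(V₀/D) + (r + σ²/2)T] / (σ√T)
   = [ln(272.7338/211.2827) + (0.0120 + 0.5·0.5084²)·4.3646] / (0.5084·√4.3646)
   = [0.255299 + 0.616436] / 1.062130 = 0.820742
d₂ = d₁ − σ√T = 0.820742 − 1.062130 = -0.241388
N(d₁) = 0.794103,  N(d₂) = 0.404627,  e^(−rT) = 0.948973
E₀ = V₀·N(d₁) − D·e^(−rT)·N(d₂)
   = 272.7338·0.794103 − 211.2827·0.948973·0.404627 = 135.450478
B₀ = V₀ − E₀ = 272.7338 − 135.450478 = 137.283322

B0=137.2833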